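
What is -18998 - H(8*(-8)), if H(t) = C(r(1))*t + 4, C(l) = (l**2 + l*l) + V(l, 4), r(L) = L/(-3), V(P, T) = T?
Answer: -168586/9 ≈ -18732.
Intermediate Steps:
r(L) = -L/3 (r(L) = L*(-1/3) = -L/3)
C(l) = 4 + 2*l**2 (C(l) = (l**2 + l*l) + 4 = (l**2 + l**2) + 4 = 2*l**2 + 4 = 4 + 2*l**2)
H(t) = 4 + 38*t/9 (H(t) = (4 + 2*(-1/3*1)**2)*t + 4 = (4 + 2*(-1/3)**2)*t + 4 = (4 + 2*(1/9))*t + 4 = (4 + 2/9)*t + 4 = 38*t/9 + 4 = 4 + 38*t/9)
-18998 - H(8*(-8)) = -18998 - (4 + 38*(8*(-8))/9) = -18998 - (4 + (38/9)*(-64)) = -18998 - (4 - 2432/9) = -18998 - 1*(-2396/9) = -18998 + 2396/9 = -168586/9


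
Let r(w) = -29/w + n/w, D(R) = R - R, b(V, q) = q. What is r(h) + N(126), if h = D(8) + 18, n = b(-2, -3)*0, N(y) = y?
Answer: 2239/18 ≈ 124.39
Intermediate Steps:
D(R) = 0
n = 0 (n = -3*0 = 0)
h = 18 (h = 0 + 18 = 18)
r(w) = -29/w (r(w) = -29/w + 0/w = -29/w + 0 = -29/w)
r(h) + N(126) = -29/18 + 126 = 2239/18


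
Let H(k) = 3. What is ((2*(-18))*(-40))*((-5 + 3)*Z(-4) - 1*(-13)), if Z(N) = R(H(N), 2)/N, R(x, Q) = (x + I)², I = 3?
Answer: 44640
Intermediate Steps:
R(x, Q) = (3 + x)² (R(x, Q) = (x + 3)² = (3 + x)²)
Z(N) = 36/N (Z(N) = (3 + 3)²/N = 6²/N = 36/N)
((2*(-18))*(-40))*((-5 + 3)*Z(-4) - 1*(-13)) = ((2*(-18))*(-40))*((-5 + 3)*(36/(-4)) - 1*(-13)) = (-36*(-40))*(-72*(-1)/4 + 13) = 1440*(-2*(-9) + 13) = 1440*(18 + 13) = 1440*31 = 44640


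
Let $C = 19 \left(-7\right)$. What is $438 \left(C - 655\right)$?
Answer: $-345144$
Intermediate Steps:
$C = -133$
$438 \left(C - 655\right) = 438 \left(-133 - 655\right) = 438 \left(-788\right) = -345144$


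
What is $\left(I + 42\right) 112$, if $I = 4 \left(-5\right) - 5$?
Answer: $1904$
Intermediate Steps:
$I = -25$ ($I = -20 - 5 = -25$)
$\left(I + 42\right) 112 = \left(-25 + 42\right) 112 = 17 \cdot 112 = 1904$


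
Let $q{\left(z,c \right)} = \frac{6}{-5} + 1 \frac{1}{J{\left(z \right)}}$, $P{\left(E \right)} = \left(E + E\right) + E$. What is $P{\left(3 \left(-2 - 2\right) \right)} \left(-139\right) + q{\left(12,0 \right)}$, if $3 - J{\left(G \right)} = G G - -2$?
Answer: $\frac{3576997}{715} \approx 5002.8$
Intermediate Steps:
$J{\left(G \right)} = 1 - G^{2}$ ($J{\left(G \right)} = 3 - \left(G G - -2\right) = 3 - \left(G^{2} + 2\right) = 3 - \left(2 + G^{2}\right) = 1 - G^{2}$)
$P{\left(E \right)} = 3 E$ ($P{\left(E \right)} = 2 E + E = 3 E$)
$q{\left(z,c \right)} = - \frac{6}{5} + \frac{1}{1 - z^{2}}$ ($q{\left(z,c \right)} = \frac{6}{-5} + 1 \frac{1}{1 - z^{2}} = 6 \left(- \frac{1}{5}\right) + \frac{1}{1 - z^{2}} = - \frac{6}{5} + \frac{1}{1 - z^{2}}$)
$P{\left(3 \left(-2 - 2\right) \right)} \left(-139\right) + q{\left(12,0 \right)} = 3 \cdot 3 \left(-2 - 2\right) \left(-139\right) + \frac{1 - 6 \cdot 12^{2}}{5 \left(-1 + 12^{2}\right)} = 3 \cdot 3 \left(-4\right) \left(-139\right) + \frac{1 - 864}{5 \left(-1 + 144\right)} = 3 \left(-12\right) \left(-139\right) + \frac{1 - 864}{5 \cdot 143} = \left(-36\right) \left(-139\right) + \frac{1}{5} \cdot \frac{1}{143} \left(-863\right) = 5004 - \frac{863}{715} = \frac{3576997}{715}$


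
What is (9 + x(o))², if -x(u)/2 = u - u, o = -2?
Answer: 81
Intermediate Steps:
x(u) = 0 (x(u) = -2*(u - u) = -2*0 = 0)
(9 + x(o))² = (9 + 0)² = 9² = 81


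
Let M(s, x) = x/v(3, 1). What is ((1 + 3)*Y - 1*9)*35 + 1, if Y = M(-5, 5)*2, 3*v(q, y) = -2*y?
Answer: -2414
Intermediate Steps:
v(q, y) = -2*y/3 (v(q, y) = (-2*y)/3 = -2*y/3)
M(s, x) = -3*x/2 (M(s, x) = x/((-⅔*1)) = x/(-⅔) = x*(-3/2) = -3*x/2)
Y = -15 (Y = -3/2*5*2 = -15/2*2 = -15)
((1 + 3)*Y - 1*9)*35 + 1 = ((1 + 3)*(-15) - 1*9)*35 + 1 = (4*(-15) - 9)*35 + 1 = (-60 - 9)*35 + 1 = -69*35 + 1 = -2415 + 1 = -2414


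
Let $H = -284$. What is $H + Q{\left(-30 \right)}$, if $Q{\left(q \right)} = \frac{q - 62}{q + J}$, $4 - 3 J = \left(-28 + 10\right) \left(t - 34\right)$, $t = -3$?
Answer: $- \frac{53323}{188} \approx -283.63$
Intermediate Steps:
$J = - \frac{662}{3}$ ($J = \frac{4}{3} - \frac{\left(-28 + 10\right) \left(-3 - 34\right)}{3} = \frac{4}{3} - \frac{\left(-18\right) \left(-37\right)}{3} = \frac{4}{3} - 222 = - \frac{662}{3} \approx -220.67$)
$Q{\left(q \right)} = \frac{-62 + q}{- \frac{662}{3} + q}$ ($Q{\left(q \right)} = \frac{q - 62}{q - \frac{662}{3}} = \frac{-62 + q}{- \frac{662}{3} + q}$)
$H + Q{\left(-30 \right)} = -284 + \frac{3 \left(-62 - 30\right)}{-662 + 3 \left(-30\right)} = -284 + 3 \frac{1}{-662 - 90} \left(-92\right) = -284 + 3 \frac{1}{-752} \left(-92\right) = -284 + 3 \left(- \frac{1}{752}\right) \left(-92\right) = -284 + \frac{69}{188} = - \frac{53323}{188}$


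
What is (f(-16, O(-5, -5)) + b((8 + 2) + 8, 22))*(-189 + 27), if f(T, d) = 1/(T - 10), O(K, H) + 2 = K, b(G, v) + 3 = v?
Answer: -39933/13 ≈ -3071.8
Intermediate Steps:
b(G, v) = -3 + v
O(K, H) = -2 + K
f(T, d) = 1/(-10 + T)
(f(-16, O(-5, -5)) + b((8 + 2) + 8, 22))*(-189 + 27) = (1/(-10 - 16) + (-3 + 22))*(-189 + 27) = (1/(-26) + 19)*(-162) = (-1/26 + 19)*(-162) = (493/26)*(-162) = -39933/13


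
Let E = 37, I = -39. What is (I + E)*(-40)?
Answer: 80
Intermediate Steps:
(I + E)*(-40) = (-39 + 37)*(-40) = -2*(-40) = 80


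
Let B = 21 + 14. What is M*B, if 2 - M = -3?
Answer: 175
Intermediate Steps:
M = 5 (M = 2 - 1*(-3) = 2 + 3 = 5)
B = 35
M*B = 5*35 = 175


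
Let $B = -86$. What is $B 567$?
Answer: $-48762$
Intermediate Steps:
$B 567 = \left(-86\right) 567 = -48762$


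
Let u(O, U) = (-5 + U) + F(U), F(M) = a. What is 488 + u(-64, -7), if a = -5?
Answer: 471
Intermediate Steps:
F(M) = -5
u(O, U) = -10 + U (u(O, U) = (-5 + U) - 5 = -10 + U)
488 + u(-64, -7) = 488 + (-10 - 7) = 488 - 17 = 471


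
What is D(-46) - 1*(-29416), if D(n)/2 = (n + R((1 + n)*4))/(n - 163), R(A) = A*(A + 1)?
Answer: 6083596/209 ≈ 29108.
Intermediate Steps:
R(A) = A*(1 + A)
D(n) = 2*(n + (4 + 4*n)*(5 + 4*n))/(-163 + n) (D(n) = 2*((n + ((1 + n)*4)*(1 + (1 + n)*4))/(n - 163)) = 2*((n + (4 + 4*n)*(1 + (4 + 4*n)))/(-163 + n)) = 2*((n + (4 + 4*n)*(5 + 4*n))/(-163 + n)) = 2*(n + (4 + 4*n)*(5 + 4*n))/(-163 + n))
D(-46) - 1*(-29416) = 2*(20 + 16*(-46)² + 37*(-46))/(-163 - 46) - 1*(-29416) = 2*(20 + 16*2116 - 1702)/(-209) + 29416 = 2*(-1/209)*(20 + 33856 - 1702) + 29416 = 2*(-1/209)*32174 + 29416 = -64348/209 + 29416 = 6083596/209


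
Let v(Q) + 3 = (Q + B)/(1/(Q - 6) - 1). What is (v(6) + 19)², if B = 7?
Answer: 256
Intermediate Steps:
v(Q) = -3 + (7 + Q)/(-1 + 1/(-6 + Q)) (v(Q) = -3 + (Q + 7)/(1/(Q - 6) - 1) = -3 + (7 + Q)/(1/(-6 + Q) - 1) = -3 + (7 + Q)/(-1 + 1/(-6 + Q)))
(v(6) + 19)² = ((63 - 1*6² - 4*6)/(-7 + 6) + 19)² = ((63 - 1*36 - 24)/(-1) + 19)² = (-(63 - 36 - 24) + 19)² = (-1*3 + 19)² = (-3 + 19)² = 16² = 256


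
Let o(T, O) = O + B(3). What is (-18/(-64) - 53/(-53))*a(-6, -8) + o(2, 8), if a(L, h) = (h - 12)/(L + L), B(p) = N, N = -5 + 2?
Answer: 685/96 ≈ 7.1354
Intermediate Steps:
N = -3
B(p) = -3
o(T, O) = -3 + O (o(T, O) = O - 3 = -3 + O)
a(L, h) = (-12 + h)/(2*L) (a(L, h) = (-12 + h)/((2*L)) = (-12 + h)*(1/(2*L)) = (-12 + h)/(2*L))
(-18/(-64) - 53/(-53))*a(-6, -8) + o(2, 8) = (-18/(-64) - 53/(-53))*((1/2)*(-12 - 8)/(-6)) + (-3 + 8) = (-18*(-1/64) - 53*(-1/53))*((1/2)*(-1/6)*(-20)) + 5 = (9/32 + 1)*(5/3) + 5 = (41/32)*(5/3) + 5 = 205/96 + 5 = 685/96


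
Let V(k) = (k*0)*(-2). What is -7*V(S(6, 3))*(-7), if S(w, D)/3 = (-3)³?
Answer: 0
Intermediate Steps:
S(w, D) = -81 (S(w, D) = 3*(-3)³ = 3*(-27) = -81)
V(k) = 0 (V(k) = 0*(-2) = 0)
-7*V(S(6, 3))*(-7) = -7*0*(-7) = 0*(-7) = 0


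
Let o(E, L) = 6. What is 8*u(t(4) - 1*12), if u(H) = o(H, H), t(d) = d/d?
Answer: 48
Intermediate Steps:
t(d) = 1
u(H) = 6
8*u(t(4) - 1*12) = 8*6 = 48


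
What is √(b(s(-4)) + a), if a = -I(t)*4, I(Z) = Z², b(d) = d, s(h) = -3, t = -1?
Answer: I*√7 ≈ 2.6458*I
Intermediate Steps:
a = -4 (a = -1*(-1)²*4 = -1*1*4 = -1*4 = -4)
√(b(s(-4)) + a) = √(-3 - 4) = √(-7) = I*√7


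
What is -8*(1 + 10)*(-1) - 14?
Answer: 74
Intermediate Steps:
-8*(1 + 10)*(-1) - 14 = -88*(-1) - 14 = -8*(-11) - 14 = 88 - 14 = 74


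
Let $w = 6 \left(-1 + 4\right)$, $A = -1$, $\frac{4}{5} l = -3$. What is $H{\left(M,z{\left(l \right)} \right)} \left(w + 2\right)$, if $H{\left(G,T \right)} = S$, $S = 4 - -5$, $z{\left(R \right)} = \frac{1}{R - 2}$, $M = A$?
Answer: $180$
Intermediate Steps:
$l = - \frac{15}{4}$ ($l = \frac{5}{4} \left(-3\right) = - \frac{15}{4} \approx -3.75$)
$M = -1$
$z{\left(R \right)} = \frac{1}{-2 + R}$
$S = 9$ ($S = 4 + 5 = 9$)
$H{\left(G,T \right)} = 9$
$w = 18$ ($w = 6 \cdot 3 = 18$)
$H{\left(M,z{\left(l \right)} \right)} \left(w + 2\right) = 9 \left(18 + 2\right) = 9 \cdot 20 = 180$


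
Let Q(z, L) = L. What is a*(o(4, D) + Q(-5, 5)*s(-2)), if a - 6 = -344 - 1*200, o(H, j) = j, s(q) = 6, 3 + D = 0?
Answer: -14526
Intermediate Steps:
D = -3 (D = -3 + 0 = -3)
a = -538 (a = 6 + (-344 - 1*200) = 6 + (-344 - 200) = 6 - 544 = -538)
a*(o(4, D) + Q(-5, 5)*s(-2)) = -538*(-3 + 5*6) = -538*(-3 + 30) = -538*27 = -14526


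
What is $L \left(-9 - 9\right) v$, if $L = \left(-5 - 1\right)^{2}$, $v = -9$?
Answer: $5832$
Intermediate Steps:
$L = 36$ ($L = \left(-6\right)^{2} = 36$)
$L \left(-9 - 9\right) v = 36 \left(-9 - 9\right) \left(-9\right) = 36 \left(-18\right) \left(-9\right) = \left(-648\right) \left(-9\right) = 5832$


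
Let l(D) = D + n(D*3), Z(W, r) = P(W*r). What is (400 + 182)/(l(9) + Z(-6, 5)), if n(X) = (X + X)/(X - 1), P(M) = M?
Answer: -1261/41 ≈ -30.756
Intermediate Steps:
Z(W, r) = W*r
n(X) = 2*X/(-1 + X) (n(X) = (2*X)/(-1 + X) = 2*X/(-1 + X))
l(D) = D + 6*D/(-1 + 3*D) (l(D) = D + 2*(D*3)/(-1 + D*3) = D + 2*(3*D)/(-1 + 3*D) = D + 6*D/(-1 + 3*D))
(400 + 182)/(l(9) + Z(-6, 5)) = (400 + 182)/(9*(5 + 3*9)/(-1 + 3*9) - 6*5) = 582/(9*(5 + 27)/(-1 + 27) - 30) = 582/(9*32/26 - 30) = 582/(9*(1/26)*32 - 30) = 582/(144/13 - 30) = 582/(-246/13) = 582*(-13/246) = -1261/41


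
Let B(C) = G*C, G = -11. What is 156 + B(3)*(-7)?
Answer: 387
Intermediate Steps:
B(C) = -11*C
156 + B(3)*(-7) = 156 - 11*3*(-7) = 156 - 33*(-7) = 156 + 231 = 387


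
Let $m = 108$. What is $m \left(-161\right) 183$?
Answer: $-3182004$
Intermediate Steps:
$m \left(-161\right) 183 = 108 \left(-161\right) 183 = \left(-17388\right) 183 = -3182004$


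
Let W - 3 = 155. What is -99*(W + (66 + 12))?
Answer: -23364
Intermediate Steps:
W = 158 (W = 3 + 155 = 158)
-99*(W + (66 + 12)) = -99*(158 + (66 + 12)) = -99*(158 + 78) = -99*236 = -23364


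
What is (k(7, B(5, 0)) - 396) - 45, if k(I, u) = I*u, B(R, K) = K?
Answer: -441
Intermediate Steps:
(k(7, B(5, 0)) - 396) - 45 = (7*0 - 396) - 45 = (0 - 396) - 45 = -396 - 45 = -441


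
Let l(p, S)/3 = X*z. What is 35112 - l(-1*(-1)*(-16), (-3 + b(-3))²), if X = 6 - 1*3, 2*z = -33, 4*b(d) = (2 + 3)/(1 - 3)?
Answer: 70521/2 ≈ 35261.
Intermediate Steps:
b(d) = -5/8 (b(d) = ((2 + 3)/(1 - 3))/4 = (5/(-2))/4 = (5*(-½))/4 = (¼)*(-5/2) = -5/8)
z = -33/2 (z = (½)*(-33) = -33/2 ≈ -16.500)
X = 3 (X = 6 - 3 = 3)
l(p, S) = -297/2 (l(p, S) = 3*(3*(-33/2)) = 3*(-99/2) = -297/2)
35112 - l(-1*(-1)*(-16), (-3 + b(-3))²) = 35112 - 1*(-297/2) = 35112 + 297/2 = 70521/2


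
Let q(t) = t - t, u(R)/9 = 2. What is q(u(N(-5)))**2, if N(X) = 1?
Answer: 0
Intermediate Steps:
u(R) = 18 (u(R) = 9*2 = 18)
q(t) = 0
q(u(N(-5)))**2 = 0**2 = 0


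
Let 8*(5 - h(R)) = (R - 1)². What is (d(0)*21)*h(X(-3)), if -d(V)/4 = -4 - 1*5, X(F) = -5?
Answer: 378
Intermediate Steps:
h(R) = 5 - (-1 + R)²/8 (h(R) = 5 - (R - 1)²/8 = 5 - (-1 + R)²/8)
d(V) = 36 (d(V) = -4*(-4 - 1*5) = -4*(-4 - 5) = -4*(-9) = 36)
(d(0)*21)*h(X(-3)) = (36*21)*(5 - (-1 - 5)²/8) = 756*(5 - ⅛*(-6)²) = 756*(5 - ⅛*36) = 756*(5 - 9/2) = 756*(½) = 378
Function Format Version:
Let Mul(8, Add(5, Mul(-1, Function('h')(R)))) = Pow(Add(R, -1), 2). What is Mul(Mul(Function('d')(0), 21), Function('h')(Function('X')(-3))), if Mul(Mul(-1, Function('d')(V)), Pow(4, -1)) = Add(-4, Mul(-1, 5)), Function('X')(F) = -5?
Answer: 378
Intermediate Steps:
Function('h')(R) = Add(5, Mul(Rational(-1, 8), Pow(Add(-1, R), 2))) (Function('h')(R) = Add(5, Mul(Rational(-1, 8), Pow(Add(R, -1), 2))) = Add(5, Mul(Rational(-1, 8), Pow(Add(-1, R), 2))))
Function('d')(V) = 36 (Function('d')(V) = Mul(-4, Add(-4, Mul(-1, 5))) = Mul(-4, Add(-4, -5)) = Mul(-4, -9) = 36)
Mul(Mul(Function('d')(0), 21), Function('h')(Function('X')(-3))) = Mul(Mul(36, 21), Add(5, Mul(Rational(-1, 8), Pow(Add(-1, -5), 2)))) = Mul(756, Add(5, Mul(Rational(-1, 8), Pow(-6, 2)))) = Mul(756, Add(5, Mul(Rational(-1, 8), 36))) = Mul(756, Add(5, Rational(-9, 2))) = Mul(756, Rational(1, 2)) = 378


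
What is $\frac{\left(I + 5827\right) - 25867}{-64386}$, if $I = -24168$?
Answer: $\frac{2456}{3577} \approx 0.68661$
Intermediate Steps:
$\frac{\left(I + 5827\right) - 25867}{-64386} = \frac{\left(-24168 + 5827\right) - 25867}{-64386} = \left(-18341 - 25867\right) \left(- \frac{1}{64386}\right) = \left(-44208\right) \left(- \frac{1}{64386}\right) = \frac{2456}{3577}$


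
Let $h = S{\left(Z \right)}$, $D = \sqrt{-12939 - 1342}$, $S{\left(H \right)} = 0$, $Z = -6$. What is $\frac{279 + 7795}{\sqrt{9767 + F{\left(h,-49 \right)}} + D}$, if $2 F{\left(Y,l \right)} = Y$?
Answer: $\frac{8074}{\sqrt{9767} + i \sqrt{14281}} \approx 33.181 - 40.123 i$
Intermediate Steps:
$D = i \sqrt{14281}$ ($D = \sqrt{-14281} = i \sqrt{14281} \approx 119.5 i$)
$h = 0$
$F{\left(Y,l \right)} = \frac{Y}{2}$
$\frac{279 + 7795}{\sqrt{9767 + F{\left(h,-49 \right)}} + D} = \frac{279 + 7795}{\sqrt{9767 + \frac{1}{2} \cdot 0} + i \sqrt{14281}} = \frac{8074}{\sqrt{9767 + 0} + i \sqrt{14281}} = \frac{8074}{\sqrt{9767} + i \sqrt{14281}}$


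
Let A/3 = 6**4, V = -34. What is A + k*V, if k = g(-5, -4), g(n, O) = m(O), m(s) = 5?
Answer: 3718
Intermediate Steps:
g(n, O) = 5
k = 5
A = 3888 (A = 3*6**4 = 3*1296 = 3888)
A + k*V = 3888 + 5*(-34) = 3888 - 170 = 3718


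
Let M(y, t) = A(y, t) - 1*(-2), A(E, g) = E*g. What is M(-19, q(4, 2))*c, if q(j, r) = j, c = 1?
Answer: -74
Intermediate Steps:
M(y, t) = 2 + t*y (M(y, t) = y*t - 1*(-2) = t*y + 2 = 2 + t*y)
M(-19, q(4, 2))*c = (2 + 4*(-19))*1 = (2 - 76)*1 = -74*1 = -74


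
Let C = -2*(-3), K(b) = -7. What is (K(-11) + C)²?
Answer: 1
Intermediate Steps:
C = 6
(K(-11) + C)² = (-7 + 6)² = (-1)² = 1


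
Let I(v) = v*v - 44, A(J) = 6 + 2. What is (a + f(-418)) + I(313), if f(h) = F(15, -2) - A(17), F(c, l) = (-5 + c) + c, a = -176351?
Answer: -78409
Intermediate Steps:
A(J) = 8
F(c, l) = -5 + 2*c
I(v) = -44 + v**2 (I(v) = v**2 - 44 = -44 + v**2)
f(h) = 17 (f(h) = (-5 + 2*15) - 1*8 = (-5 + 30) - 8 = 25 - 8 = 17)
(a + f(-418)) + I(313) = (-176351 + 17) + (-44 + 313**2) = -176334 + (-44 + 97969) = -176334 + 97925 = -78409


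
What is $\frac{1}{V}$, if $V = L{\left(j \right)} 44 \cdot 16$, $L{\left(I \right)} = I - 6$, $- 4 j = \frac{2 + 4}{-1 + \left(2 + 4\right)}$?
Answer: $- \frac{5}{22176} \approx -0.00022547$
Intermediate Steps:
$j = - \frac{3}{10}$ ($j = - \frac{\left(2 + 4\right) \frac{1}{-1 + \left(2 + 4\right)}}{4} = - \frac{6 \frac{1}{-1 + 6}}{4} = - \frac{6 \cdot \frac{1}{5}}{4} = \left(- \frac{1}{4}\right) \frac{6}{5} = - \frac{3}{10} \approx -0.3$)
$L{\left(I \right)} = -6 + I$ ($L{\left(I \right)} = I - 6 = -6 + I$)
$V = - \frac{22176}{5}$ ($V = \left(-6 - \frac{3}{10}\right) 44 \cdot 16 = \left(- \frac{63}{10}\right) 44 \cdot 16 = \left(- \frac{1386}{5}\right) 16 = - \frac{22176}{5} \approx -4435.2$)
$\frac{1}{V} = \frac{1}{- \frac{22176}{5}} = - \frac{5}{22176}$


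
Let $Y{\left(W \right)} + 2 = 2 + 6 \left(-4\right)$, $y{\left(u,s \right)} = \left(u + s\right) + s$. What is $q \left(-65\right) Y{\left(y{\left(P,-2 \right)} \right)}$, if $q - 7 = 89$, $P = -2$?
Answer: $149760$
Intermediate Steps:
$q = 96$ ($q = 7 + 89 = 96$)
$y{\left(u,s \right)} = u + 2 s$ ($y{\left(u,s \right)} = \left(s + u\right) + s = u + 2 s$)
$Y{\left(W \right)} = -24$ ($Y{\left(W \right)} = -2 + \left(2 + 6 \left(-4\right)\right) = -2 + \left(2 - 24\right) = -2 - 22 = -24$)
$q \left(-65\right) Y{\left(y{\left(P,-2 \right)} \right)} = 96 \left(-65\right) \left(-24\right) = \left(-6240\right) \left(-24\right) = 149760$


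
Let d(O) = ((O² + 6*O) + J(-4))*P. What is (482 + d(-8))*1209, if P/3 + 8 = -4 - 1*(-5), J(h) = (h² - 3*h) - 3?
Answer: -458211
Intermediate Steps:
J(h) = -3 + h² - 3*h
P = -21 (P = -24 + 3*(-4 - 1*(-5)) = -24 + 3*(-4 + 5) = -24 + 3*1 = -24 + 3 = -21)
d(O) = -525 - 126*O - 21*O² (d(O) = ((O² + 6*O) + (-3 + (-4)² - 3*(-4)))*(-21) = ((O² + 6*O) + (-3 + 16 + 12))*(-21) = ((O² + 6*O) + 25)*(-21) = (25 + O² + 6*O)*(-21) = -525 - 126*O - 21*O²)
(482 + d(-8))*1209 = (482 + (-525 - 126*(-8) - 21*(-8)²))*1209 = (482 + (-525 + 1008 - 21*64))*1209 = (482 + (-525 + 1008 - 1344))*1209 = (482 - 861)*1209 = -379*1209 = -458211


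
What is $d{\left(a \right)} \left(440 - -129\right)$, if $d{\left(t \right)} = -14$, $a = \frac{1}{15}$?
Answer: $-7966$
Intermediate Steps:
$a = \frac{1}{15} \approx 0.066667$
$d{\left(a \right)} \left(440 - -129\right) = - 14 \left(440 - -129\right) = - 14 \left(440 + \left(-15 + 144\right)\right) = - 14 \left(440 + 129\right) = \left(-14\right) 569 = -7966$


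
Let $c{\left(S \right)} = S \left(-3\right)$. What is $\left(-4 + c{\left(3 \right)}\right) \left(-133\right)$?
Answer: $1729$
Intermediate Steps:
$c{\left(S \right)} = - 3 S$
$\left(-4 + c{\left(3 \right)}\right) \left(-133\right) = \left(-4 - 9\right) \left(-133\right) = \left(-13\right) \left(-133\right) = 1729$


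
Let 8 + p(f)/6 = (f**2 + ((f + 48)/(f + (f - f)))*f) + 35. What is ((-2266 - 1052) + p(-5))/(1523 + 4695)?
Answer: -1374/3109 ≈ -0.44194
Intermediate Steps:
p(f) = 450 + 6*f + 6*f**2 (p(f) = -48 + 6*((f**2 + ((f + 48)/(f + (f - f)))*f) + 35) = -48 + 6*((f**2 + ((48 + f)/(f + 0))*f) + 35) = -48 + 6*((f**2 + ((48 + f)/f)*f) + 35) = -48 + 6*((f**2 + (48 + f)) + 35) = -48 + 6*((48 + f + f**2) + 35) = -48 + 6*(83 + f + f**2) = -48 + (498 + 6*f + 6*f**2) = 450 + 6*f + 6*f**2)
((-2266 - 1052) + p(-5))/(1523 + 4695) = ((-2266 - 1052) + (450 + 6*(-5) + 6*(-5)**2))/(1523 + 4695) = (-3318 + (450 - 30 + 6*25))/6218 = (-3318 + (450 - 30 + 150))*(1/6218) = (-3318 + 570)*(1/6218) = -2748*1/6218 = -1374/3109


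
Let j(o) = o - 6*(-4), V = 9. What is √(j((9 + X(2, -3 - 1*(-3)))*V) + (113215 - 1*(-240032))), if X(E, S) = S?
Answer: 2*√88338 ≈ 594.43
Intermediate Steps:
j(o) = 24 + o (j(o) = o - 1*(-24) = o + 24 = 24 + o)
√(j((9 + X(2, -3 - 1*(-3)))*V) + (113215 - 1*(-240032))) = √((24 + (9 + (-3 - 1*(-3)))*9) + (113215 - 1*(-240032))) = √((24 + (9 + (-3 + 3))*9) + (113215 + 240032)) = √((24 + (9 + 0)*9) + 353247) = √((24 + 9*9) + 353247) = √((24 + 81) + 353247) = √(105 + 353247) = √353352 = 2*√88338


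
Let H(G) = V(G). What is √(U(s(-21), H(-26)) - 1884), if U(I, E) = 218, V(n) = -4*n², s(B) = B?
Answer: 7*I*√34 ≈ 40.817*I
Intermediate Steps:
H(G) = -4*G²
√(U(s(-21), H(-26)) - 1884) = √(218 - 1884) = √(-1666) = 7*I*√34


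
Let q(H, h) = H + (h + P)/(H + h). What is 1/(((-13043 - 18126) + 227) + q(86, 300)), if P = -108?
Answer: -193/5955112 ≈ -3.2409e-5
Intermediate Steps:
q(H, h) = H + (-108 + h)/(H + h) (q(H, h) = H + (h - 108)/(H + h) = H + (-108 + h)/(H + h))
1/(((-13043 - 18126) + 227) + q(86, 300)) = 1/(((-13043 - 18126) + 227) + (-108 + 300 + 86² + 86*300)/(86 + 300)) = 1/((-31169 + 227) + (-108 + 300 + 7396 + 25800)/386) = 1/(-30942 + (1/386)*33388) = 1/(-30942 + 16694/193) = 1/(-5955112/193) = -193/5955112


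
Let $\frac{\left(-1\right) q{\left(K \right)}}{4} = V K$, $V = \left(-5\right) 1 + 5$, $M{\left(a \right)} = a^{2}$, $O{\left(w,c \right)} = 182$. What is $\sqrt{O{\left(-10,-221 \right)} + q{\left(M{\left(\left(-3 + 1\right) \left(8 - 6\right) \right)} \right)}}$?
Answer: $\sqrt{182} \approx 13.491$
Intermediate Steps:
$V = 0$ ($V = -5 + 5 = 0$)
$q{\left(K \right)} = 0$ ($q{\left(K \right)} = - 4 \cdot 0 K = \left(-4\right) 0 = 0$)
$\sqrt{O{\left(-10,-221 \right)} + q{\left(M{\left(\left(-3 + 1\right) \left(8 - 6\right) \right)} \right)}} = \sqrt{182 + 0} = \sqrt{182}$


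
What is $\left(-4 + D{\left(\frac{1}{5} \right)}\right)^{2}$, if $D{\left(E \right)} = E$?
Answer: $\frac{361}{25} \approx 14.44$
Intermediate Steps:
$\left(-4 + D{\left(\frac{1}{5} \right)}\right)^{2} = \left(-4 + \frac{1}{5}\right)^{2} = \left(- \frac{19}{5}\right)^{2} = \frac{361}{25}$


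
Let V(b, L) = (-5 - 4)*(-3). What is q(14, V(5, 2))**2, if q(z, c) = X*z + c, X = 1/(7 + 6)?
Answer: 133225/169 ≈ 788.31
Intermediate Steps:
X = 1/13 ≈ 0.076923
V(b, L) = 27 (V(b, L) = -9*(-3) = 27)
q(z, c) = c + z/13 (q(z, c) = z/13 + c = c + z/13)
q(14, V(5, 2))**2 = (27 + (1/13)*14)**2 = (27 + 14/13)**2 = (365/13)**2 = 133225/169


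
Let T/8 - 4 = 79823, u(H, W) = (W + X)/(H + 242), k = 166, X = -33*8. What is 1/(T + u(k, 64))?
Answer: 51/32569391 ≈ 1.5659e-6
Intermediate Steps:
X = -264
u(H, W) = (-264 + W)/(242 + H) (u(H, W) = (W - 264)/(H + 242) = (-264 + W)/(242 + H))
T = 638616 (T = 32 + 8*79823 = 32 + 638584 = 638616)
1/(T + u(k, 64)) = 1/(638616 + (-264 + 64)/(242 + 166)) = 1/(638616 - 200/408) = 1/(638616 + (1/408)*(-200)) = 1/(638616 - 25/51) = 1/(32569391/51) = 51/32569391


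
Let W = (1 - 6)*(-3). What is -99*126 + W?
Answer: -12459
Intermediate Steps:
W = 15 (W = -5*(-3) = 15)
-99*126 + W = -99*126 + 15 = -12474 + 15 = -12459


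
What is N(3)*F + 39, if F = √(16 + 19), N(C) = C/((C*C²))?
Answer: 39 + √35/9 ≈ 39.657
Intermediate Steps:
N(C) = C⁻² (N(C) = C/(C³) = C/C³ = C⁻²)
F = √35 ≈ 5.9161
N(3)*F + 39 = √35/3² + 39 = √35/9 + 39 = 39 + √35/9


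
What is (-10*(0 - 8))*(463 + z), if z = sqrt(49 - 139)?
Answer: 37040 + 240*I*sqrt(10) ≈ 37040.0 + 758.95*I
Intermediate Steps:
z = 3*I*sqrt(10) (z = sqrt(-90) = 3*I*sqrt(10) ≈ 9.4868*I)
(-10*(0 - 8))*(463 + z) = (-10*(0 - 8))*(463 + 3*I*sqrt(10)) = (-10*(-8))*(463 + 3*I*sqrt(10)) = 80*(463 + 3*I*sqrt(10)) = 37040 + 240*I*sqrt(10)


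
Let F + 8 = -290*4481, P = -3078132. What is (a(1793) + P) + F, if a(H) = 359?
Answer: -4377271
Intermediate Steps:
F = -1299498 (F = -8 - 290*4481 = -8 - 1299490 = -1299498)
(a(1793) + P) + F = (359 - 3078132) - 1299498 = -3077773 - 1299498 = -4377271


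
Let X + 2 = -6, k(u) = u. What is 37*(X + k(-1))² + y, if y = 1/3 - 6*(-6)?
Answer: 9100/3 ≈ 3033.3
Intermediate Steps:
X = -8 (X = -2 - 6 = -8)
y = 109/3 (y = ⅓ + 36 = 109/3 ≈ 36.333)
37*(X + k(-1))² + y = 37*(-8 - 1)² + 109/3 = 37*(-9)² + 109/3 = 37*81 + 109/3 = 2997 + 109/3 = 9100/3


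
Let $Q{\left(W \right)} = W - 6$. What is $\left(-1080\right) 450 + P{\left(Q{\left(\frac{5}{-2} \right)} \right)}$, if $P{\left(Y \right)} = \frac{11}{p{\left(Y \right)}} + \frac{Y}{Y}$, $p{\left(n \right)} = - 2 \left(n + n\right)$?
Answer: $- \frac{16523955}{34} \approx -4.86 \cdot 10^{5}$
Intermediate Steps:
$p{\left(n \right)} = - 4 n$ ($p{\left(n \right)} = - 2 \cdot 2 n = - 4 n$)
$Q{\left(W \right)} = -6 + W$ ($Q{\left(W \right)} = W - 6 = -6 + W$)
$P{\left(Y \right)} = 1 - \frac{11}{4 Y}$ ($P{\left(Y \right)} = \frac{11}{\left(-4\right) Y} + \frac{Y}{Y} = 11 \left(- \frac{1}{4 Y}\right) + 1 = - \frac{11}{4 Y} + 1 = 1 - \frac{11}{4 Y}$)
$\left(-1080\right) 450 + P{\left(Q{\left(\frac{5}{-2} \right)} \right)} = \left(-1080\right) 450 + \frac{- \frac{11}{4} - \left(6 - \frac{5}{-2}\right)}{-6 + \frac{5}{-2}} = -486000 + \frac{- \frac{11}{4} + \left(-6 + 5 \left(- \frac{1}{2}\right)\right)}{-6 + 5 \left(- \frac{1}{2}\right)} = -486000 + \frac{- \frac{11}{4} - \frac{17}{2}}{-6 - \frac{5}{2}} = -486000 + \frac{- \frac{11}{4} - \frac{17}{2}}{- \frac{17}{2}} = -486000 - - \frac{45}{34} = -486000 + \frac{45}{34} = - \frac{16523955}{34}$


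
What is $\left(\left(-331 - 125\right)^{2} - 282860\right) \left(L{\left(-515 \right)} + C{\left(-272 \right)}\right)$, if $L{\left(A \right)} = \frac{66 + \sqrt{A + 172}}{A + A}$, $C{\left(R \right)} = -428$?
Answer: $\frac{16517220572}{515} + \frac{262234 i \sqrt{7}}{515} \approx 3.2072 \cdot 10^{7} + 1347.2 i$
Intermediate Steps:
$L{\left(A \right)} = \frac{66 + \sqrt{172 + A}}{2 A}$
$\left(\left(-331 - 125\right)^{2} - 282860\right) \left(L{\left(-515 \right)} + C{\left(-272 \right)}\right) = \left(\left(-331 - 125\right)^{2} - 282860\right) \left(\frac{66 + \sqrt{172 - 515}}{2 \left(-515\right)} - 428\right) = \left(\left(-456\right)^{2} - 282860\right) \left(\frac{1}{2} \left(- \frac{1}{515}\right) \left(66 + \sqrt{-343}\right) - 428\right) = \left(207936 - 282860\right) \left(\frac{1}{2} \left(- \frac{1}{515}\right) \left(66 + 7 i \sqrt{7}\right) - 428\right) = - 74924 \left(\left(- \frac{33}{515} - \frac{7 i \sqrt{7}}{1030}\right) - 428\right) = - 74924 \left(- \frac{220453}{515} - \frac{7 i \sqrt{7}}{1030}\right) = \frac{16517220572}{515} + \frac{262234 i \sqrt{7}}{515}$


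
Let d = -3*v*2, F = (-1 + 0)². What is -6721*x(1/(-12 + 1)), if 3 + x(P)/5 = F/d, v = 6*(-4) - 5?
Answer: 17508205/174 ≈ 1.0062e+5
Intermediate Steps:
F = 1 (F = (-1)² = 1)
v = -29 (v = -24 - 5 = -29)
d = 174 (d = -3*(-29)*2 = 87*2 = 174)
x(P) = -2605/174 (x(P) = -15 + 5*(1/174) = -15 + 5/174 = -2605/174)
-6721*x(1/(-12 + 1)) = -6721*(-2605/174) = 17508205/174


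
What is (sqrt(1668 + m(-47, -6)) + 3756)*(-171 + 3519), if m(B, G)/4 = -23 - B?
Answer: 12715704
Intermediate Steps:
m(B, G) = -92 - 4*B (m(B, G) = 4*(-23 - B) = -92 - 4*B)
(sqrt(1668 + m(-47, -6)) + 3756)*(-171 + 3519) = (sqrt(1668 + (-92 - 4*(-47))) + 3756)*(-171 + 3519) = (sqrt(1668 + (-92 + 188)) + 3756)*3348 = (sqrt(1668 + 96) + 3756)*3348 = (sqrt(1764) + 3756)*3348 = (42 + 3756)*3348 = 3798*3348 = 12715704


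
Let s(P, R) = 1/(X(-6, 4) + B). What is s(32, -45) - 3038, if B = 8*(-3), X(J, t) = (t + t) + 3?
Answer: -39495/13 ≈ -3038.1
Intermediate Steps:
X(J, t) = 3 + 2*t (X(J, t) = 2*t + 3 = 3 + 2*t)
B = -24
s(P, R) = -1/13 (s(P, R) = 1/((3 + 2*4) - 24) = 1/((3 + 8) - 24) = 1/(11 - 24) = 1/(-13) = -1/13)
s(32, -45) - 3038 = -1/13 - 3038 = -39495/13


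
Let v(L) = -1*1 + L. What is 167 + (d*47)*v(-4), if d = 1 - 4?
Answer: 872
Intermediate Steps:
d = -3
v(L) = -1 + L
167 + (d*47)*v(-4) = 167 + (-3*47)*(-1 - 4) = 167 - 141*(-5) = 167 + 705 = 872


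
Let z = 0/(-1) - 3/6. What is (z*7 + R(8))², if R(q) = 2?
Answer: 9/4 ≈ 2.2500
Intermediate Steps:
z = -½ (z = 0*(-1) - 3*⅙ = 0 - ½ = -½ ≈ -0.50000)
(z*7 + R(8))² = (-½*7 + 2)² = (-7/2 + 2)² = (-3/2)² = 9/4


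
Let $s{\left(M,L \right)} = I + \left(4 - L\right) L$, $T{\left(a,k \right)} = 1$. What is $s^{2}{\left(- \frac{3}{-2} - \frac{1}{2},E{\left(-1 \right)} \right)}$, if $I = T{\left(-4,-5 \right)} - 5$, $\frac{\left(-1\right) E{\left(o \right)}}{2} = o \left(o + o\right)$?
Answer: $1296$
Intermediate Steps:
$E{\left(o \right)} = - 4 o^{2}$ ($E{\left(o \right)} = - 2 o \left(o + o\right) = - 2 o 2 o = - 2 \cdot 2 o^{2} = - 4 o^{2}$)
$I = -4$ ($I = 1 - 5 = -4$)
$s{\left(M,L \right)} = -4 + L \left(4 - L\right)$ ($s{\left(M,L \right)} = -4 + \left(4 - L\right) L = -4 + L \left(4 - L\right)$)
$s^{2}{\left(- \frac{3}{-2} - \frac{1}{2},E{\left(-1 \right)} \right)} = \left(-4 - \left(- 4 \left(-1\right)^{2}\right)^{2} + 4 \left(- 4 \left(-1\right)^{2}\right)\right)^{2} = \left(-4 - \left(\left(-4\right) 1\right)^{2} + 4 \left(\left(-4\right) 1\right)\right)^{2} = \left(-4 - \left(-4\right)^{2} + 4 \left(-4\right)\right)^{2} = \left(-4 - 16 - 16\right)^{2} = \left(-36\right)^{2} = 1296$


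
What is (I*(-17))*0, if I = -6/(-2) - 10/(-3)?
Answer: 0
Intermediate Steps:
I = 19/3 (I = -6*(-1/2) - 10*(-1/3) = 3 + 10/3 = 19/3 ≈ 6.3333)
(I*(-17))*0 = ((19/3)*(-17))*0 = -323/3*0 = 0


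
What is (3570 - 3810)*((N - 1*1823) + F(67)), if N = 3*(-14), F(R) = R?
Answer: 431520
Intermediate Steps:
N = -42
(3570 - 3810)*((N - 1*1823) + F(67)) = (3570 - 3810)*((-42 - 1*1823) + 67) = -240*((-42 - 1823) + 67) = -240*(-1865 + 67) = -240*(-1798) = 431520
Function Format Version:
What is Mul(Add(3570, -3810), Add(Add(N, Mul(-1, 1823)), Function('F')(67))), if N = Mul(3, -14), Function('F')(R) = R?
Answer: 431520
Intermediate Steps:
N = -42
Mul(Add(3570, -3810), Add(Add(N, Mul(-1, 1823)), Function('F')(67))) = Mul(Add(3570, -3810), Add(Add(-42, Mul(-1, 1823)), 67)) = Mul(-240, Add(Add(-42, -1823), 67)) = Mul(-240, Add(-1865, 67)) = Mul(-240, -1798) = 431520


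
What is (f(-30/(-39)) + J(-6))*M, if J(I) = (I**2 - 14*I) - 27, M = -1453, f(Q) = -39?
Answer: -78462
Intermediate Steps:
J(I) = -27 + I**2 - 14*I
(f(-30/(-39)) + J(-6))*M = (-39 + (-27 + (-6)**2 - 14*(-6)))*(-1453) = (-39 + (-27 + 36 + 84))*(-1453) = (-39 + 93)*(-1453) = 54*(-1453) = -78462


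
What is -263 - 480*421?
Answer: -202343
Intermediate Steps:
-263 - 480*421 = -263 - 202080 = -202343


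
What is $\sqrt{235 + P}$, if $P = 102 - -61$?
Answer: $\sqrt{398} \approx 19.95$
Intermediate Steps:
$P = 163$ ($P = 102 + 61 = 163$)
$\sqrt{235 + P} = \sqrt{235 + 163} = \sqrt{398}$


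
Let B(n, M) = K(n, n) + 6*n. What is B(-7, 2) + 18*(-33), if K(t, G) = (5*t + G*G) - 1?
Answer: -623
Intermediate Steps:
K(t, G) = -1 + G² + 5*t (K(t, G) = (5*t + G²) - 1 = (G² + 5*t) - 1 = -1 + G² + 5*t)
B(n, M) = -1 + n² + 11*n (B(n, M) = (-1 + n² + 5*n) + 6*n = -1 + n² + 11*n)
B(-7, 2) + 18*(-33) = (-1 + (-7)² + 11*(-7)) + 18*(-33) = (-1 + 49 - 77) - 594 = -29 - 594 = -623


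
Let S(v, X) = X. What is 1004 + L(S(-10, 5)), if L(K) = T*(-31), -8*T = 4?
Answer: 2039/2 ≈ 1019.5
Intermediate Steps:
T = -½ (T = -⅛*4 = -½ ≈ -0.50000)
L(K) = 31/2 (L(K) = -½*(-31) = 31/2)
1004 + L(S(-10, 5)) = 1004 + 31/2 = 2039/2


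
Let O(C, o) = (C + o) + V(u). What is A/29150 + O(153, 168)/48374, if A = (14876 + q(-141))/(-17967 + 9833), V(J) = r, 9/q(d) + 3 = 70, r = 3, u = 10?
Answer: 38051379139/5734885240700 ≈ 0.0066351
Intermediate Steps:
q(d) = 9/67 (q(d) = 9/(-3 + 70) = 9/67)
V(J) = 3
O(C, o) = 3 + C + o (O(C, o) = (C + o) + 3 = 3 + C + o)
A = -996701/544978 (A = (14876 + 9/67)/(-17967 + 9833) = (996701/67)/(-8134) = (996701/67)*(-1/8134) = -996701/544978 ≈ -1.8289)
A/29150 + O(153, 168)/48374 = -996701/544978/29150 + (3 + 153 + 168)/48374 = -996701/544978*1/29150 + 324*(1/48374) = -996701/15886108700 + 162/24187 = 38051379139/5734885240700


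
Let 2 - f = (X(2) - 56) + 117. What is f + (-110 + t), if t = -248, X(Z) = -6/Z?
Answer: -414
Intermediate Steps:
f = -56 (f = 2 - ((-6/2 - 56) + 117) = 2 - ((-6*½ - 56) + 117) = 2 - ((-3 - 56) + 117) = 2 - (-59 + 117) = 2 - 1*58 = 2 - 58 = -56)
f + (-110 + t) = -56 + (-110 - 248) = -56 - 358 = -414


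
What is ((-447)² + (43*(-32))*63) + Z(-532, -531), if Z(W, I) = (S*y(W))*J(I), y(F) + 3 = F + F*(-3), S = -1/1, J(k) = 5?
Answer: 107816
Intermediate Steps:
S = -1 (S = -1*1 = -1)
y(F) = -3 - 2*F (y(F) = -3 + (F + F*(-3)) = -3 + (F - 3*F) = -3 - 2*F)
Z(W, I) = 15 + 10*W (Z(W, I) = -(-3 - 2*W)*5 = (3 + 2*W)*5 = 15 + 10*W)
((-447)² + (43*(-32))*63) + Z(-532, -531) = ((-447)² + (43*(-32))*63) + (15 + 10*(-532)) = (199809 - 1376*63) + (15 - 5320) = (199809 - 86688) - 5305 = 113121 - 5305 = 107816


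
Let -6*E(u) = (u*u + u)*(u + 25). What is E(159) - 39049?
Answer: -819209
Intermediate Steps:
E(u) = -(25 + u)*(u + u²)/6 (E(u) = -(u*u + u)*(u + 25)/6 = -(u² + u)*(25 + u)/6 = -(u + u²)*(25 + u)/6 = -(25 + u)*(u + u²)/6)
E(159) - 39049 = -⅙*159*(25 + 159² + 26*159) - 39049 = -⅙*159*(25 + 25281 + 4134) - 39049 = -⅙*159*29440 - 39049 = -780160 - 39049 = -819209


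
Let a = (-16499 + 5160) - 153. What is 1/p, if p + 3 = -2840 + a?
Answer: -1/14335 ≈ -6.9759e-5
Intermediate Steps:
a = -11492 (a = -11339 - 153 = -11492)
p = -14335 (p = -3 + (-2840 - 11492) = -3 - 14332 = -14335)
1/p = 1/(-14335) = -1/14335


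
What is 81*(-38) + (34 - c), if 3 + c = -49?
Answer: -2992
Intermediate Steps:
c = -52 (c = -3 - 49 = -52)
81*(-38) + (34 - c) = 81*(-38) + (34 - 1*(-52)) = -3078 + (34 + 52) = -3078 + 86 = -2992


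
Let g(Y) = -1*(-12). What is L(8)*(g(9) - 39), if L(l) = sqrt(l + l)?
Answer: -108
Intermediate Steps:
L(l) = sqrt(2)*sqrt(l) (L(l) = sqrt(2*l) = sqrt(2)*sqrt(l))
g(Y) = 12
L(8)*(g(9) - 39) = (sqrt(2)*sqrt(8))*(12 - 39) = (sqrt(2)*(2*sqrt(2)))*(-27) = 4*(-27) = -108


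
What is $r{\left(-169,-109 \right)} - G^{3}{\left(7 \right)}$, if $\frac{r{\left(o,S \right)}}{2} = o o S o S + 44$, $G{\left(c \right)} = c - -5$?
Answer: $-114694637098$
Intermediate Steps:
$G{\left(c \right)} = 5 + c$ ($G{\left(c \right)} = c + 5 = 5 + c$)
$r{\left(o,S \right)} = 88 + 2 S^{2} o^{3}$ ($r{\left(o,S \right)} = 2 \left(o o S o S + 44\right) = 2 \left(o S o o S + 44\right) = 2 \left(o S o^{2} S + 44\right) = 2 \left(S o^{3} S + 44\right) = 2 \left(S^{2} o^{3} + 44\right) = 2 \left(44 + S^{2} o^{3}\right) = 88 + 2 S^{2} o^{3}$)
$r{\left(-169,-109 \right)} - G^{3}{\left(7 \right)} = \left(88 + 2 \left(-109\right)^{2} \left(-169\right)^{3}\right) - \left(5 + 7\right)^{3} = \left(88 + 2 \cdot 11881 \left(-4826809\right)\right) - 12^{3} = \left(88 - 114694635458\right) - 1728 = -114694635370 - 1728 = -114694637098$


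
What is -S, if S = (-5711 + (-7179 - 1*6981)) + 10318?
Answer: 9553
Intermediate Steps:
S = -9553 (S = (-5711 + (-7179 - 6981)) + 10318 = (-5711 - 14160) + 10318 = -19871 + 10318 = -9553)
-S = -1*(-9553) = 9553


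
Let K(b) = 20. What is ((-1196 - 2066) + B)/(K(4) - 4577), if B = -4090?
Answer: 7352/4557 ≈ 1.6133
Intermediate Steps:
((-1196 - 2066) + B)/(K(4) - 4577) = ((-1196 - 2066) - 4090)/(20 - 4577) = (-3262 - 4090)/(-4557) = -7352*(-1/4557) = 7352/4557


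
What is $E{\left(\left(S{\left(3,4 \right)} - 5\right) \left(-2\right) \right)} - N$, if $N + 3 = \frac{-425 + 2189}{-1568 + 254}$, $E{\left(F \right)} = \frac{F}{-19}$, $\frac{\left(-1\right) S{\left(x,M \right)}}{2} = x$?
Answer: $\frac{4417}{1387} \approx 3.1846$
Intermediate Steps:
$S{\left(x,M \right)} = - 2 x$
$E{\left(F \right)} = - \frac{F}{19}$ ($E{\left(F \right)} = F \left(- \frac{1}{19}\right) = - \frac{F}{19}$)
$N = - \frac{317}{73}$ ($N = -3 + \frac{-425 + 2189}{-1568 + 254} = -3 + \frac{1764}{-1314} = -3 + 1764 \left(- \frac{1}{1314}\right) = -3 - \frac{98}{73} = - \frac{317}{73} \approx -4.3425$)
$E{\left(\left(S{\left(3,4 \right)} - 5\right) \left(-2\right) \right)} - N = - \frac{\left(\left(-2\right) 3 - 5\right) \left(-2\right)}{19} - - \frac{317}{73} = - \frac{\left(-6 - 5\right) \left(-2\right)}{19} + \frac{317}{73} = - \frac{\left(-11\right) \left(-2\right)}{19} + \frac{317}{73} = \left(- \frac{1}{19}\right) 22 + \frac{317}{73} = - \frac{22}{19} + \frac{317}{73} = \frac{4417}{1387}$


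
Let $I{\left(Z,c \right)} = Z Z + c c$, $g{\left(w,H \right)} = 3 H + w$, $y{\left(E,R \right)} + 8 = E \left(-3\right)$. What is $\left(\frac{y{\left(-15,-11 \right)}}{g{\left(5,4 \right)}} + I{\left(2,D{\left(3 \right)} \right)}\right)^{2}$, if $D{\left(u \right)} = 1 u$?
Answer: $\frac{66564}{289} \approx 230.33$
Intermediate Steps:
$D{\left(u \right)} = u$
$y{\left(E,R \right)} = -8 - 3 E$ ($y{\left(E,R \right)} = -8 + E \left(-3\right) = -8 - 3 E$)
$g{\left(w,H \right)} = w + 3 H$
$I{\left(Z,c \right)} = Z^{2} + c^{2}$
$\left(\frac{y{\left(-15,-11 \right)}}{g{\left(5,4 \right)}} + I{\left(2,D{\left(3 \right)} \right)}\right)^{2} = \left(\frac{-8 - -45}{5 + 3 \cdot 4} + \left(2^{2} + 3^{2}\right)\right)^{2} = \left(\frac{-8 + 45}{5 + 12} + \left(4 + 9\right)\right)^{2} = \left(\frac{37}{17} + 13\right)^{2} = \left(\frac{258}{17}\right)^{2} = \frac{66564}{289}$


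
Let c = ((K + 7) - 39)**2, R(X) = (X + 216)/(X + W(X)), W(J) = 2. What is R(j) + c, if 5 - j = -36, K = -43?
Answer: 242132/43 ≈ 5631.0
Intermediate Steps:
j = 41 (j = 5 - 1*(-36) = 5 + 36 = 41)
R(X) = (216 + X)/(2 + X) (R(X) = (X + 216)/(X + 2) = (216 + X)/(2 + X))
c = 5625 (c = ((-43 + 7) - 39)**2 = (-36 - 39)**2 = (-75)**2 = 5625)
R(j) + c = (216 + 41)/(2 + 41) + 5625 = 257/43 + 5625 = 242132/43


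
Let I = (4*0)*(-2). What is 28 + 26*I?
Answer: 28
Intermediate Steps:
I = 0 (I = 0*(-2) = 0)
28 + 26*I = 28 + 26*0 = 28 + 0 = 28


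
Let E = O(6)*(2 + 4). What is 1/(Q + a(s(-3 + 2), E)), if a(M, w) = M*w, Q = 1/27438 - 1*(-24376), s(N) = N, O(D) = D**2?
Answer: 27438/662902081 ≈ 4.1391e-5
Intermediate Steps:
Q = 668828689/27438 (Q = 1/27438 + 24376 = 668828689/27438 ≈ 24376.)
E = 216 (E = 6**2*(2 + 4) = 36*6 = 216)
1/(Q + a(s(-3 + 2), E)) = 1/(668828689/27438 + (-3 + 2)*216) = 1/(668828689/27438 - 1*216) = 1/(668828689/27438 - 216) = 1/(662902081/27438) = 27438/662902081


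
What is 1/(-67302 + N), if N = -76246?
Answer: -1/143548 ≈ -6.9663e-6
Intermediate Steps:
1/(-67302 + N) = 1/(-67302 - 76246) = 1/(-143548) = -1/143548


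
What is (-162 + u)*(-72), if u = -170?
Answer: 23904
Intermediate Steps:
(-162 + u)*(-72) = (-162 - 170)*(-72) = -332*(-72) = 23904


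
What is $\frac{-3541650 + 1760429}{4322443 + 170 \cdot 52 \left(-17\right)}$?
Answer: $- \frac{1781221}{4172163} \approx -0.42693$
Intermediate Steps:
$\frac{-3541650 + 1760429}{4322443 + 170 \cdot 52 \left(-17\right)} = - \frac{1781221}{4322443 + 8840 \left(-17\right)} = - \frac{1781221}{4322443 - 150280} = - \frac{1781221}{4172163}$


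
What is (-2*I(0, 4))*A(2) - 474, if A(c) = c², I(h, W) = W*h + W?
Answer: -506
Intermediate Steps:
I(h, W) = W + W*h
(-2*I(0, 4))*A(2) - 474 = -8*(1 + 0)*2² - 474 = -8*4 - 474 = -32 - 474 = -506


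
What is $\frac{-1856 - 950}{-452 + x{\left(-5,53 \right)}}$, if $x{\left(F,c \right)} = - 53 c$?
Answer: $\frac{2806}{3261} \approx 0.86047$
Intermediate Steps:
$\frac{-1856 - 950}{-452 + x{\left(-5,53 \right)}} = \frac{-1856 - 950}{-452 - 2809} = - \frac{2806}{-452 - 2809} = - \frac{2806}{-3261} = \left(-2806\right) \left(- \frac{1}{3261}\right) = \frac{2806}{3261}$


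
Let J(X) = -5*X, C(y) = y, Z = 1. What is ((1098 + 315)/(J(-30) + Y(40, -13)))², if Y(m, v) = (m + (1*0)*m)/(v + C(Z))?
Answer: 17969121/193600 ≈ 92.816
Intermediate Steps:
Y(m, v) = m/(1 + v) (Y(m, v) = (m + (1*0)*m)/(v + 1) = (m + 0*m)/(1 + v) = (m + 0)/(1 + v) = m/(1 + v))
((1098 + 315)/(J(-30) + Y(40, -13)))² = ((1098 + 315)/(-5*(-30) + 40/(1 - 13)))² = (1413/(150 + 40/(-12)))² = (1413/(150 + 40*(-1/12)))² = (1413/(150 - 10/3))² = (1413/(440/3))² = (1413*(3/440))² = (4239/440)² = 17969121/193600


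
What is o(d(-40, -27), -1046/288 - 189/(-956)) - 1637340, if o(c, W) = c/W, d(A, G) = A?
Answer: -193520749980/118193 ≈ -1.6373e+6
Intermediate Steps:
o(d(-40, -27), -1046/288 - 189/(-956)) - 1637340 = -40/(-1046/288 - 189/(-956)) - 1637340 = -40/(-1046*1/288 - 189*(-1/956)) - 1637340 = -40/(-523/144 + 189/956) - 1637340 = -40/(-118193/34416) - 1637340 = -40*(-34416/118193) - 1637340 = 1376640/118193 - 1637340 = -193520749980/118193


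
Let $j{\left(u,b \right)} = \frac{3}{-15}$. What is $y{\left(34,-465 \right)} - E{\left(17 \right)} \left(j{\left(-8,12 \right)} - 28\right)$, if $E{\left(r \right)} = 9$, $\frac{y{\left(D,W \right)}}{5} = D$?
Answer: $\frac{2119}{5} \approx 423.8$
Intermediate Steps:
$j{\left(u,b \right)} = - \frac{1}{5}$ ($j{\left(u,b \right)} = 3 \left(- \frac{1}{15}\right) = - \frac{1}{5}$)
$y{\left(D,W \right)} = 5 D$
$y{\left(34,-465 \right)} - E{\left(17 \right)} \left(j{\left(-8,12 \right)} - 28\right) = 5 \cdot 34 - 9 \left(- \frac{1}{5} - 28\right) = 170 - 9 \left(- \frac{141}{5}\right) = 170 - - \frac{1269}{5} = 170 + \frac{1269}{5} = \frac{2119}{5}$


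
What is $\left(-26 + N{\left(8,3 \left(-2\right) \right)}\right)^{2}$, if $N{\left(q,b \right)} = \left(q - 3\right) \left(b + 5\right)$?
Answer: $961$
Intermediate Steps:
$N{\left(q,b \right)} = \left(-3 + q\right) \left(5 + b\right)$
$\left(-26 + N{\left(8,3 \left(-2\right) \right)}\right)^{2} = \left(-26 + \left(-15 - 3 \cdot 3 \left(-2\right) + 5 \cdot 8 + 3 \left(-2\right) 8\right)\right)^{2} = \left(-26 - 5\right)^{2} = \left(-31\right)^{2} = 961$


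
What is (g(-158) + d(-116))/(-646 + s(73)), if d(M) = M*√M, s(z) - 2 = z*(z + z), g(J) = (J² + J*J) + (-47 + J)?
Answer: 49723/10014 - 116*I*√29/5007 ≈ 4.9653 - 0.12476*I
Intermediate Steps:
g(J) = -47 + J + 2*J² (g(J) = (J² + J²) + (-47 + J) = 2*J² + (-47 + J) = -47 + J + 2*J²)
s(z) = 2 + 2*z² (s(z) = 2 + z*(z + z) = 2 + z*(2*z) = 2 + 2*z²)
d(M) = M^(3/2)
(g(-158) + d(-116))/(-646 + s(73)) = ((-47 - 158 + 2*(-158)²) + (-116)^(3/2))/(-646 + (2 + 2*73²)) = ((-47 - 158 + 2*24964) - 232*I*√29)/(-646 + (2 + 2*5329)) = ((-47 - 158 + 49928) - 232*I*√29)/(-646 + (2 + 10658)) = (49723 - 232*I*√29)/(-646 + 10660) = (49723 - 232*I*√29)/10014 = (49723 - 232*I*√29)*(1/10014) = 49723/10014 - 116*I*√29/5007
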